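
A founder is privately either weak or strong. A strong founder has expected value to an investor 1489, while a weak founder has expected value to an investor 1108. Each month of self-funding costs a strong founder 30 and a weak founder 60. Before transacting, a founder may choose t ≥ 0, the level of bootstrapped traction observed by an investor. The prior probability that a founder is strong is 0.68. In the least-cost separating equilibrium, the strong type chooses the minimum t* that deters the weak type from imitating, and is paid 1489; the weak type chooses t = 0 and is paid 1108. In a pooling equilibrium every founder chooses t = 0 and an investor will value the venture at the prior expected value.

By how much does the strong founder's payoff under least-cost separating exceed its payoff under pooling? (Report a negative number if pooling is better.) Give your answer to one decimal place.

Least-cost separating signal: t* solves 1108 = 1489 − 60·t*, so t* = (1489 − 1108)/60 = 6.35.
Strong type's separating payoff: 1489 − 30 × t* = 1489 − 30 × (1489 − 1108)/60 = 1489 − 11430/60 = 1298.5.
Pooling payoff: 0.68 × 1489 + 0.32 × 1108 = 1367.08.
Difference: 1298.5 − 1367.08 = -68.58, i.e. -68.6 to one decimal place.
The strong type would prefer the pooling outcome.

-68.6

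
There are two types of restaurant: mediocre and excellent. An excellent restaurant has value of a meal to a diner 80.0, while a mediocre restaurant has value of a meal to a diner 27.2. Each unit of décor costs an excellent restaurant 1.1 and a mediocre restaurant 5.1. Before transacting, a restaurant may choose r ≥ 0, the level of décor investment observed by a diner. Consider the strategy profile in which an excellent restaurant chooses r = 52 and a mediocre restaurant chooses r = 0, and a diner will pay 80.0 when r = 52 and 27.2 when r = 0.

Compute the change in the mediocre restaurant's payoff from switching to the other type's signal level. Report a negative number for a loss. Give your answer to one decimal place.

-212.4

Playing r = 0 the mediocre restaurant receives 27.2.
Deviating to r = 52 brings payment 80.0 at cost 5.1 × 52 = 265.2, netting -185.2.
Gain from deviating: -185.2 − 27.2 = -212.4.
The gain is negative, so the mediocre type's incentive-compatibility constraint is satisfied.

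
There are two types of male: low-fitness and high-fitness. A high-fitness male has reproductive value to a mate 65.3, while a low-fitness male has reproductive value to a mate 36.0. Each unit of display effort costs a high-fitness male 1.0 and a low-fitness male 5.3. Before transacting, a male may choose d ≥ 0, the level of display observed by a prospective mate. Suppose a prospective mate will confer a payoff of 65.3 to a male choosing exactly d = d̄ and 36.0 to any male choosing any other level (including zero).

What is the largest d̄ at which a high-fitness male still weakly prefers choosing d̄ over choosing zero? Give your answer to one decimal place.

29.3

Choosing d̄ yields the high-fitness type 65.3 − 1.0·d̄; choosing zero yields 36.0.
The high-fitness type is indifferent at 65.3 − 1.0·d̄ = 36.0, i.e. d̄ = (65.3 − 36.0) / 1.0 = 29.3.
For any d̄ above 29.3 the high-fitness type would rather pool at zero, so separation collapses.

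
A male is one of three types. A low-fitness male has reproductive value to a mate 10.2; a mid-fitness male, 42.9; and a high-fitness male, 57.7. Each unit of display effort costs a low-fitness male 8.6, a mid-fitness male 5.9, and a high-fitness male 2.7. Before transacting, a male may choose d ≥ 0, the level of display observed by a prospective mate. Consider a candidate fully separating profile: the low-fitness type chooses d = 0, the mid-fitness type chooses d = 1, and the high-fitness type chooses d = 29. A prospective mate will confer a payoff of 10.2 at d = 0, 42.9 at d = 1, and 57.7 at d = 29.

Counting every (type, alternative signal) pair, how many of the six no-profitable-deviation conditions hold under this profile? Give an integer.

3

High-fitness (own payoff 57.7 − 2.7×29 = -20.6): to d=0 gives 10.2 → profitable ✗; to d=1 gives 42.9 − 2.7×1 = 40.2 → profitable ✗.
Low-fitness (own payoff 10.2): to d=1 gives 42.9 − 8.6×1 = 34.3 → profitable ✗; to d=29 gives 57.7 − 8.6×29 = -191.7 → no gain ✓.
Mid-fitness (own payoff 42.9 − 5.9×1 = 37): to d=0 gives 10.2 → no gain ✓; to d=29 gives 57.7 − 5.9×29 = -113.4 → no gain ✓.
3 of the 6 constraints hold; not an equilibrium.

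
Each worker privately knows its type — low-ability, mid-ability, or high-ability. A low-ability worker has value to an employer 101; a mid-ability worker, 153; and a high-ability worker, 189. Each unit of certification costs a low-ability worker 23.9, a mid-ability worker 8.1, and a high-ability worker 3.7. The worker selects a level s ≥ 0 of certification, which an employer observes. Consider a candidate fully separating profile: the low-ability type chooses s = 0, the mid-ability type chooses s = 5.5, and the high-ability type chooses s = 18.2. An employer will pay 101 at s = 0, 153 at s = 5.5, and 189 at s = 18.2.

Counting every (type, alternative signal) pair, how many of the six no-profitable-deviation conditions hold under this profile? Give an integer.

5

High-ability (own payoff 189 − 3.7×18.2 = 121.66): to s=0 gives 101 → no gain ✓; to s=5.5 gives 153 − 3.7×5.5 = 132.65 → profitable ✗.
Mid-ability (own payoff 153 − 8.1×5.5 = 108.45): to s=0 gives 101 → no gain ✓; to s=18.2 gives 189 − 8.1×18.2 = 41.58 → no gain ✓.
Low-ability (own payoff 101): to s=5.5 gives 153 − 23.9×5.5 = 21.55 → no gain ✓; to s=18.2 gives 189 − 23.9×18.2 = -245.98 → no gain ✓.
5 of the 6 constraints hold; not an equilibrium.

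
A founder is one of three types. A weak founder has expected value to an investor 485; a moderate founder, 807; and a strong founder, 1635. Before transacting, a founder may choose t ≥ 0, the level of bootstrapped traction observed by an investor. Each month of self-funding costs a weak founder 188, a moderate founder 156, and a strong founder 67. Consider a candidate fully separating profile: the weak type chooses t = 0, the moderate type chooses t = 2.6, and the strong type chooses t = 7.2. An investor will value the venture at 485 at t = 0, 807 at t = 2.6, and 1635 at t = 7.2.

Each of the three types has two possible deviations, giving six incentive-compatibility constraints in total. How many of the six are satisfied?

4

Moderate (own payoff 807 − 156×2.6 = 401.4): to t=0 gives 485 → profitable ✗; to t=7.2 gives 1635 − 156×7.2 = 511.8 → profitable ✗.
Strong (own payoff 1635 − 67×7.2 = 1152.6): to t=0 gives 485 → no gain ✓; to t=2.6 gives 807 − 67×2.6 = 632.8 → no gain ✓.
Weak (own payoff 485): to t=2.6 gives 807 − 188×2.6 = 318.2 → no gain ✓; to t=7.2 gives 1635 − 188×7.2 = 281.4 → no gain ✓.
4 of the 6 constraints hold; not an equilibrium.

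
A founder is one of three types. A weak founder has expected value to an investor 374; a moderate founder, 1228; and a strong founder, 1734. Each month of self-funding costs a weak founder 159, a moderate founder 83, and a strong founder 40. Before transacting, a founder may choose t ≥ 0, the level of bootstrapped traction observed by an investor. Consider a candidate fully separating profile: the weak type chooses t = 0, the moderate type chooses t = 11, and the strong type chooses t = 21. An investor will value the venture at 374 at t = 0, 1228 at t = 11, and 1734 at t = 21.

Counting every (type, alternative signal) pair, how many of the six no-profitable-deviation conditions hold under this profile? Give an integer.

Moderate (own payoff 1228 − 83×11 = 315): to t=0 gives 374 → profitable ✗; to t=21 gives 1734 − 83×21 = -9 → no gain ✓.
Weak (own payoff 374): to t=11 gives 1228 − 159×11 = -521 → no gain ✓; to t=21 gives 1734 − 159×21 = -1605 → no gain ✓.
Strong (own payoff 1734 − 40×21 = 894): to t=0 gives 374 → no gain ✓; to t=11 gives 1228 − 40×11 = 788 → no gain ✓.
5 of the 6 constraints hold; not an equilibrium.

5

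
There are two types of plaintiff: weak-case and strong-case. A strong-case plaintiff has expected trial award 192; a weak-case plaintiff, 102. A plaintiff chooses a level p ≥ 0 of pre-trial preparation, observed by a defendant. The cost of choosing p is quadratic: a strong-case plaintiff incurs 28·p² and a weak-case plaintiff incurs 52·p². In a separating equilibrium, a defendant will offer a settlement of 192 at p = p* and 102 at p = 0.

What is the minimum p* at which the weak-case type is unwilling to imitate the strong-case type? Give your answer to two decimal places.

The weak-case type at p = 0 receives 102; imitating at p* yields 192 − 52·p*².
Indifference: 102 = 192 − 52·p*², so p*² = (192 − 102) / 52 ≈ 1.7308.
p* = √1.7308 ≈ 1.32.

1.32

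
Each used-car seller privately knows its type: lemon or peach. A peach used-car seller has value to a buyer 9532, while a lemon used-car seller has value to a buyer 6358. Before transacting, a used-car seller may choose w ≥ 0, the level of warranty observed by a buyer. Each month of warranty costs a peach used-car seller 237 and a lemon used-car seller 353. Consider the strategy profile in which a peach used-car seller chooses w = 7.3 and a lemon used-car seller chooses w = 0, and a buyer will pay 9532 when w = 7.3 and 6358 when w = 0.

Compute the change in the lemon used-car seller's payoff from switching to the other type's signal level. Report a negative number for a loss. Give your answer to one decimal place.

597.1

Playing w = 0 the lemon used-car seller receives 6358.
Deviating to w = 7.3 brings payment 9532 at cost 353 × 7.3 = 2576.9, netting 6955.1.
Gain from deviating: 6955.1 − 6358 = 597.1.
The gain is positive, so the lemon type's incentive-compatibility constraint is violated — this profile is not a separating equilibrium.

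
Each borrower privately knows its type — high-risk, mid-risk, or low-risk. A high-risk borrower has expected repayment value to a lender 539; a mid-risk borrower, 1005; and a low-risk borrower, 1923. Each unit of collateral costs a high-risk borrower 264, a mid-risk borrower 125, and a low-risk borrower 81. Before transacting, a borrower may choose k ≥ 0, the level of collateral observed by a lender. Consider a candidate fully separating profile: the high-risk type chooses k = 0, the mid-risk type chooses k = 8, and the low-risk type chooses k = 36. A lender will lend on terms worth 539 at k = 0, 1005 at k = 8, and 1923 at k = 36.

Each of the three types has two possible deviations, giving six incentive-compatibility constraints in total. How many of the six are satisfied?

Mid-risk (own payoff 1005 − 125×8 = 5): to k=0 gives 539 → profitable ✗; to k=36 gives 1923 − 125×36 = -2577 → no gain ✓.
Low-risk (own payoff 1923 − 81×36 = -993): to k=0 gives 539 → profitable ✗; to k=8 gives 1005 − 81×8 = 357 → profitable ✗.
High-risk (own payoff 539): to k=8 gives 1005 − 264×8 = -1107 → no gain ✓; to k=36 gives 1923 − 264×36 = -7581 → no gain ✓.
3 of the 6 constraints hold; not an equilibrium.

3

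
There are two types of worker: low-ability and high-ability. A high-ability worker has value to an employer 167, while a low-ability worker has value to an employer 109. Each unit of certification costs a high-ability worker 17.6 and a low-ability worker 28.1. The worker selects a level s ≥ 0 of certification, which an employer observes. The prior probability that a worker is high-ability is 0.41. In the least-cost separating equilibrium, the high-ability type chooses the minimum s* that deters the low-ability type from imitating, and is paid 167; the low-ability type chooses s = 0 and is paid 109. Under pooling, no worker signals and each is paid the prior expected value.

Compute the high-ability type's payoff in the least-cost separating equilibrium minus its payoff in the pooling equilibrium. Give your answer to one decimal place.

Least-cost separating signal: s* solves 109 = 167 − 28.1·s*, so s* = (167 − 109)/28.1 ≈ 2.0641.
High-ability type's separating payoff: 167 − 17.6 × s* = 167 − 17.6 × (167 − 109)/28.1 = 167 − 1020.8/28.1 ≈ 130.673.
Pooling payoff: 0.41 × 167 + 0.59 × 109 = 132.78.
Difference: 130.673 − 132.78 = -2.107, i.e. -2.1 to one decimal place.
The high-ability type would prefer the pooling outcome.

-2.1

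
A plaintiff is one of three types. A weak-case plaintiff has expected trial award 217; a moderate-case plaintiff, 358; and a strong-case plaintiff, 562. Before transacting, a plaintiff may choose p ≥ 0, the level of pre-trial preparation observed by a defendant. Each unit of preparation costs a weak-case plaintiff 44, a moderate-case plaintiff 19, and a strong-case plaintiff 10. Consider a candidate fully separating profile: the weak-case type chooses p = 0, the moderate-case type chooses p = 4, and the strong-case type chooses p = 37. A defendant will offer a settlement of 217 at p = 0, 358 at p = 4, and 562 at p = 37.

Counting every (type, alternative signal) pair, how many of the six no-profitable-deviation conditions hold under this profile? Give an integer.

4

Moderate-case (own payoff 358 − 19×4 = 282): to p=0 gives 217 → no gain ✓; to p=37 gives 562 − 19×37 = -141 → no gain ✓.
Strong-case (own payoff 562 − 10×37 = 192): to p=0 gives 217 → profitable ✗; to p=4 gives 358 − 10×4 = 318 → profitable ✗.
Weak-case (own payoff 217): to p=4 gives 358 − 44×4 = 182 → no gain ✓; to p=37 gives 562 − 44×37 = -1066 → no gain ✓.
4 of the 6 constraints hold; not an equilibrium.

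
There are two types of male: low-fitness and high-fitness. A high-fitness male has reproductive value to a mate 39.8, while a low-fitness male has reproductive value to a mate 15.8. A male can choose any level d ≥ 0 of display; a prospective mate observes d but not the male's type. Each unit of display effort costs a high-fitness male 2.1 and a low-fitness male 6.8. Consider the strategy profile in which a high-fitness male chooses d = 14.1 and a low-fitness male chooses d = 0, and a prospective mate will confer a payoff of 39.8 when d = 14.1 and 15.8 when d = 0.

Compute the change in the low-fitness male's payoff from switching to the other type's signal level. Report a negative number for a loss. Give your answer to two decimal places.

Playing d = 0 the low-fitness male receives 15.8.
Deviating to d = 14.1 brings payment 39.8 at cost 6.8 × 14.1 = 95.88, netting -56.08.
Gain from deviating: -56.08 − 15.8 = -71.88.
The gain is negative, so the low-fitness type's incentive-compatibility constraint is satisfied.

-71.88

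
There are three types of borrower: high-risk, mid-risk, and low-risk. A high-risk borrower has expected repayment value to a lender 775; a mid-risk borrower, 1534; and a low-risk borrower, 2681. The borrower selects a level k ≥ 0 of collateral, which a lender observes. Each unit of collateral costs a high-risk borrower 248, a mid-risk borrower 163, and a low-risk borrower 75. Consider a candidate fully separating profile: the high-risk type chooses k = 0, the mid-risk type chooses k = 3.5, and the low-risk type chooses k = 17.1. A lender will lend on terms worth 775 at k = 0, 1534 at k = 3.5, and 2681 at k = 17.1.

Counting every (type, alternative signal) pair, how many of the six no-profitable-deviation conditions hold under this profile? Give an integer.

Low-risk (own payoff 2681 − 75×17.1 = 1398.5): to k=0 gives 775 → no gain ✓; to k=3.5 gives 1534 − 75×3.5 = 1271.5 → no gain ✓.
Mid-risk (own payoff 1534 − 163×3.5 = 963.5): to k=0 gives 775 → no gain ✓; to k=17.1 gives 2681 − 163×17.1 = -106.3 → no gain ✓.
High-risk (own payoff 775): to k=3.5 gives 1534 − 248×3.5 = 666 → no gain ✓; to k=17.1 gives 2681 − 248×17.1 = -1559.8 → no gain ✓.
6 of the 6 constraints hold; this profile is a separating equilibrium.

6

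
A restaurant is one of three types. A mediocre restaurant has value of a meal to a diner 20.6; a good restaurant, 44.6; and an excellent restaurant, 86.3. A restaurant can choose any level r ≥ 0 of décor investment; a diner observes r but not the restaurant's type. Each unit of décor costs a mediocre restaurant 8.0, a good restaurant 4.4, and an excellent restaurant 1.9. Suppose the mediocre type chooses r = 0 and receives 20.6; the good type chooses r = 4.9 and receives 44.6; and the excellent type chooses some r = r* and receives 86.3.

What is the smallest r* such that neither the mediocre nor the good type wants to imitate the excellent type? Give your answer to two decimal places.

14.38

Good type (on-path payoff 44.6 − 4.4×4.9 = 23.04) won't mimic when 23.04 ≥ 86.3 − 4.4·r*, i.e. r* ≥ 14.38.
Mediocre type (on-path payoff 20.6) won't mimic when 20.6 ≥ 86.3 − 8.0·r*, i.e. r* ≥ 8.21.
Both must hold, so r* = max(8.21, 14.38) = 14.38. The good type's constraint binds.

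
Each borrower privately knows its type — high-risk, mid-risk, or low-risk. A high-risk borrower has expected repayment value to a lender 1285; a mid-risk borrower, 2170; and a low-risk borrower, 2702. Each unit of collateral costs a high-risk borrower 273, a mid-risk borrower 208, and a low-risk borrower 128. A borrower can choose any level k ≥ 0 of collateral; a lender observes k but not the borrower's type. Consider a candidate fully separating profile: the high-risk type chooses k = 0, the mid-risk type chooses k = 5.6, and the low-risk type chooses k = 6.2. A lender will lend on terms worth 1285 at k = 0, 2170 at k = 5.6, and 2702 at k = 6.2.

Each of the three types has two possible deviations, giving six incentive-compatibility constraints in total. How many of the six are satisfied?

4

High-risk (own payoff 1285): to k=5.6 gives 2170 − 273×5.6 = 641.2 → no gain ✓; to k=6.2 gives 2702 − 273×6.2 = 1009.4 → no gain ✓.
Mid-risk (own payoff 2170 − 208×5.6 = 1005.2): to k=0 gives 1285 → profitable ✗; to k=6.2 gives 2702 − 208×6.2 = 1412.4 → profitable ✗.
Low-risk (own payoff 2702 − 128×6.2 = 1908.4): to k=0 gives 1285 → no gain ✓; to k=5.6 gives 2170 − 128×5.6 = 1453.2 → no gain ✓.
4 of the 6 constraints hold; not an equilibrium.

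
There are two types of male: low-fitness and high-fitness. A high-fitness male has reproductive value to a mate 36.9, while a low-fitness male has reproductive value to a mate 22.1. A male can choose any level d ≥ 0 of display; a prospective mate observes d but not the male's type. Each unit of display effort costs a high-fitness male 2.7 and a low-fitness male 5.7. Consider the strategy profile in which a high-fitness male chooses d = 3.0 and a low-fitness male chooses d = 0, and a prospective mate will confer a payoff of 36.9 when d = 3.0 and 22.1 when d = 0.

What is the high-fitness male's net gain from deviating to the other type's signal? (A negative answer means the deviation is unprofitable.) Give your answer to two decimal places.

-6.70

Playing d = 3.0 the high-fitness male receives 36.9 − 2.7 × 3.0 = 28.8.
Deviating to d = 0 yields 22.1 instead.
Gain from deviating: 22.1 − 28.8 = -6.70.
The gain is negative, so the high-fitness type's incentive-compatibility constraint is satisfied.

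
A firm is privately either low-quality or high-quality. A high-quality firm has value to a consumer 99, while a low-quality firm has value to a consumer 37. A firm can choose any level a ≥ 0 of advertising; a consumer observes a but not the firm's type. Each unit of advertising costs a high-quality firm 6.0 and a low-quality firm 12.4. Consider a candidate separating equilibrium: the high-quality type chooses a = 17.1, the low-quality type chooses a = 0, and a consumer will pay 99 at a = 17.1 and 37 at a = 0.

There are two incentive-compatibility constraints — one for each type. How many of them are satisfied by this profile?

1

Low-quality type: stay at 0 → 37; mimic → 99 − 12.4 × 17.1 = -113.04. IC holds (37 ≥ -113.04).
High-quality type: signal → 99 − 6.0 × 17.1 = -3.6; deviate to 0 → 37. IC fails (-3.6 < 37).
1 of 2 constraints hold, so this profile is not an equilibrium.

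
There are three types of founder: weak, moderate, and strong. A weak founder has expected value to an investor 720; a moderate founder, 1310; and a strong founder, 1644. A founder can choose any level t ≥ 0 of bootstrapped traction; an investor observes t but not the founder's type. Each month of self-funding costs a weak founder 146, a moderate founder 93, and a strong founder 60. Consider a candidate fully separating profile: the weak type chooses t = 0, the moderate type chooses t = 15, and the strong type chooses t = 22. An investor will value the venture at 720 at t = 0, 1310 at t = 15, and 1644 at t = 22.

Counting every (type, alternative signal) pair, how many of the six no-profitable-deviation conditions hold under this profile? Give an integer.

3

Strong (own payoff 1644 − 60×22 = 324): to t=0 gives 720 → profitable ✗; to t=15 gives 1310 − 60×15 = 410 → profitable ✗.
Moderate (own payoff 1310 − 93×15 = -85): to t=0 gives 720 → profitable ✗; to t=22 gives 1644 − 93×22 = -402 → no gain ✓.
Weak (own payoff 720): to t=15 gives 1310 − 146×15 = -880 → no gain ✓; to t=22 gives 1644 − 146×22 = -1568 → no gain ✓.
3 of the 6 constraints hold; not an equilibrium.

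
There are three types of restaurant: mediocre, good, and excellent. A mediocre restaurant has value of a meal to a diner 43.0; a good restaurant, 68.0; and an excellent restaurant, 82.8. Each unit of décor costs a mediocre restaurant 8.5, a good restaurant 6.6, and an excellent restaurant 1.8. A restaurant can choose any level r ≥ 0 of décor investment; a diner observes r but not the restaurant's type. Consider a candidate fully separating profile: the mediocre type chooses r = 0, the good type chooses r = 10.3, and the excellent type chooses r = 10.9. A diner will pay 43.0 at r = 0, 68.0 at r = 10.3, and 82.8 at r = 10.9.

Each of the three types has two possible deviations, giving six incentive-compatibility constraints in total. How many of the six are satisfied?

Mediocre (own payoff 43.0): to r=10.3 gives 68.0 − 8.5×10.3 = -19.55 → no gain ✓; to r=10.9 gives 82.8 − 8.5×10.9 = -9.85 → no gain ✓.
Good (own payoff 68.0 − 6.6×10.3 = 0.02): to r=0 gives 43.0 → profitable ✗; to r=10.9 gives 82.8 − 6.6×10.9 = 10.86 → profitable ✗.
Excellent (own payoff 82.8 − 1.8×10.9 = 63.18): to r=0 gives 43.0 → no gain ✓; to r=10.3 gives 68.0 − 1.8×10.3 = 49.46 → no gain ✓.
4 of the 6 constraints hold; not an equilibrium.

4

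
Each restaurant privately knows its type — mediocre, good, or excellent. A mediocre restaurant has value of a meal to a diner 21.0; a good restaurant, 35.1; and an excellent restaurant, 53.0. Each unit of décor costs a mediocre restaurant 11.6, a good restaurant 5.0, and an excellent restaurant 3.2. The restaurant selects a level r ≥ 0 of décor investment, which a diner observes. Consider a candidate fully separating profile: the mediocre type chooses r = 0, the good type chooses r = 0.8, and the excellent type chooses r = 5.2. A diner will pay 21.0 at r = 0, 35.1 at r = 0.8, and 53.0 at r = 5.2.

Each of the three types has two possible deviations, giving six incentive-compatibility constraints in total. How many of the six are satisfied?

Good (own payoff 35.1 − 5.0×0.8 = 31.1): to r=0 gives 21.0 → no gain ✓; to r=5.2 gives 53.0 − 5.0×5.2 = 27 → no gain ✓.
Excellent (own payoff 53.0 − 3.2×5.2 = 36.36): to r=0 gives 21.0 → no gain ✓; to r=0.8 gives 35.1 − 3.2×0.8 = 32.54 → no gain ✓.
Mediocre (own payoff 21.0): to r=0.8 gives 35.1 − 11.6×0.8 = 25.82 → profitable ✗; to r=5.2 gives 53.0 − 11.6×5.2 = -7.32 → no gain ✓.
5 of the 6 constraints hold; not an equilibrium.

5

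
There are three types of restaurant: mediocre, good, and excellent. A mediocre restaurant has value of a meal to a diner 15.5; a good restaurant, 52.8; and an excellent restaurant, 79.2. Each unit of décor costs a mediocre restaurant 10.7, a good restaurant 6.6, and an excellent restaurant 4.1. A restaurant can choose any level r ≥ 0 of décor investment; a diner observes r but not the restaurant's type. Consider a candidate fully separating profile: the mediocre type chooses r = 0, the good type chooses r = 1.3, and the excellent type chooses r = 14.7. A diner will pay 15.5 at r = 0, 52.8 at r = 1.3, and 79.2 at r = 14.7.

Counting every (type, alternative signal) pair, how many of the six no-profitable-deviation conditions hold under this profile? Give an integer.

4

Good (own payoff 52.8 − 6.6×1.3 = 44.22): to r=0 gives 15.5 → no gain ✓; to r=14.7 gives 79.2 − 6.6×14.7 = -17.82 → no gain ✓.
Excellent (own payoff 79.2 − 4.1×14.7 = 18.93): to r=0 gives 15.5 → no gain ✓; to r=1.3 gives 52.8 − 4.1×1.3 = 47.47 → profitable ✗.
Mediocre (own payoff 15.5): to r=1.3 gives 52.8 − 10.7×1.3 = 38.89 → profitable ✗; to r=14.7 gives 79.2 − 10.7×14.7 = -78.09 → no gain ✓.
4 of the 6 constraints hold; not an equilibrium.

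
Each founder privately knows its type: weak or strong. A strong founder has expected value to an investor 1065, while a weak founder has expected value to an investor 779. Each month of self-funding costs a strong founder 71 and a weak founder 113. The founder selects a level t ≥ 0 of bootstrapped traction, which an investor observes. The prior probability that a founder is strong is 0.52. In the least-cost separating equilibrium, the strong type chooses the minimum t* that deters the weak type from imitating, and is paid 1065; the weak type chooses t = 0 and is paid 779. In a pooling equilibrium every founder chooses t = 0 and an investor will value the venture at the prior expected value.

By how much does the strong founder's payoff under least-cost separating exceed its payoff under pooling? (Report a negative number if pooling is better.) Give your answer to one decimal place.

Least-cost separating signal: t* solves 779 = 1065 − 113·t*, so t* = (1065 − 779)/113 ≈ 2.5310.
Strong type's separating payoff: 1065 − 71 × t* = 1065 − 71 × (1065 − 779)/113 = 1065 − 20306/113 ≈ 885.301.
Pooling payoff: 0.52 × 1065 + 0.48 × 779 = 927.72.
Difference: 885.301 − 927.72 = -42.419, i.e. -42.4 to one decimal place.
The strong type would prefer the pooling outcome.

-42.4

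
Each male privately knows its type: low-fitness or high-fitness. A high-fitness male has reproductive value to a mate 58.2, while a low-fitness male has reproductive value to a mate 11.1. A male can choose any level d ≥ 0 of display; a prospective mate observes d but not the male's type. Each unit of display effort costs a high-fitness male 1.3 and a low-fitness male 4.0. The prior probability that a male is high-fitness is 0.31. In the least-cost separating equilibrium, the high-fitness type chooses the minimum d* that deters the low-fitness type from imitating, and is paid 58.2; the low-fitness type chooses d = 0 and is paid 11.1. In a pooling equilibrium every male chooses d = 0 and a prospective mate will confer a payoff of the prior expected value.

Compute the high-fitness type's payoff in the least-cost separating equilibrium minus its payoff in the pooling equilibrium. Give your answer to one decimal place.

17.2

Least-cost separating signal: d* solves 11.1 = 58.2 − 4.0·d*, so d* = (58.2 − 11.1)/4.0 = 11.775.
High-fitness type's separating payoff: 58.2 − 1.3 × d* = 58.2 − 1.3 × (58.2 − 11.1)/4.0 = 58.2 − 61.23/4.0 ≈ 42.893.
Pooling payoff: 0.31 × 58.2 + 0.69 × 11.1 = 25.701.
Difference: 42.893 − 25.701 = 17.192, i.e. 17.2 to one decimal place.
The high-fitness type prefers to separate.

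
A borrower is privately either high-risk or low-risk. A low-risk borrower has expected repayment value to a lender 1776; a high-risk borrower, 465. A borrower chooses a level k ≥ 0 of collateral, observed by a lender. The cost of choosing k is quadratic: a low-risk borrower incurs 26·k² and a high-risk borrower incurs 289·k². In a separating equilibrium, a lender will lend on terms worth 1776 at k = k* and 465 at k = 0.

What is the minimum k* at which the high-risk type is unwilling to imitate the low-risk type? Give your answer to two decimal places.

2.13

The high-risk type at k = 0 receives 465; imitating at k* yields 1776 − 289·k*².
Indifference: 465 = 1776 − 289·k*², so k*² = (1776 − 465) / 289 ≈ 4.5363.
k* = √4.5363 ≈ 2.13.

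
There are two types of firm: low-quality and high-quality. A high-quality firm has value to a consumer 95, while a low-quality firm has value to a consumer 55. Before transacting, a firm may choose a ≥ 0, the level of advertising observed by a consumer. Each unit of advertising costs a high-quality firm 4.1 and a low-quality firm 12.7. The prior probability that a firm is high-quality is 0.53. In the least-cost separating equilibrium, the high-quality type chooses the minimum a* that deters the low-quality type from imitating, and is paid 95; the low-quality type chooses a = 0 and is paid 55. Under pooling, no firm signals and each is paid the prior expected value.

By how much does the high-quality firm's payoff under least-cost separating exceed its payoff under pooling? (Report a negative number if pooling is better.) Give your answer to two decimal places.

5.89

Least-cost separating signal: a* solves 55 = 95 − 12.7·a*, so a* = (95 − 55)/12.7 ≈ 3.1496.
High-quality type's separating payoff: 95 − 4.1 × a* = 95 − 4.1 × (95 − 55)/12.7 = 95 − 164/12.7 ≈ 82.0866.
Pooling payoff: 0.53 × 95 + 0.47 × 55 = 76.2.
Difference: 82.0866 − 76.2 = 5.8866, i.e. 5.89 to two decimal places.
The high-quality type prefers to separate.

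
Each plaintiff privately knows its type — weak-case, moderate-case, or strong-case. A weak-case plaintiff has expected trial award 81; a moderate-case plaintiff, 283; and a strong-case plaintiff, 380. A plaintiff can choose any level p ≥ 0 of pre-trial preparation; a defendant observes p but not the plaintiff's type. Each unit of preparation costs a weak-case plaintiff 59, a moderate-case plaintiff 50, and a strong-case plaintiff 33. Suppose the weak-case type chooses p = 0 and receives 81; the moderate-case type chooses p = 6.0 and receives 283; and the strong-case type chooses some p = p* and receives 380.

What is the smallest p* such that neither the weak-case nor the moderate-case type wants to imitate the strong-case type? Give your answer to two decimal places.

Weak-case type (on-path payoff 81) won't mimic when 81 ≥ 380 − 59·p*, i.e. p* ≥ 5.07.
Moderate-case type (on-path payoff 283 − 50×6.0 = -17) won't mimic when -17 ≥ 380 − 50·p*, i.e. p* ≥ 7.94.
Both must hold, so p* = max(5.07, 7.94) = 7.94. The moderate-case type's constraint binds.

7.94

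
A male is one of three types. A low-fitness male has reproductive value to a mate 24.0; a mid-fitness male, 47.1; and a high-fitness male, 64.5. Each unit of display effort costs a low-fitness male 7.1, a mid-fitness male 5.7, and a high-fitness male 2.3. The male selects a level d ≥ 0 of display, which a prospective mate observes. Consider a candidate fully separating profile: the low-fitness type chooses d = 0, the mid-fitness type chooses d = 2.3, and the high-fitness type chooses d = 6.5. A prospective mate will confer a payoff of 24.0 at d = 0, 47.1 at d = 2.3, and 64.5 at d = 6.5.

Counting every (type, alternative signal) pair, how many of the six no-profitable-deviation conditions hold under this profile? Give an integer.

High-fitness (own payoff 64.5 − 2.3×6.5 = 49.55): to d=0 gives 24.0 → no gain ✓; to d=2.3 gives 47.1 − 2.3×2.3 = 41.81 → no gain ✓.
Mid-fitness (own payoff 47.1 − 5.7×2.3 = 33.99): to d=0 gives 24.0 → no gain ✓; to d=6.5 gives 64.5 − 5.7×6.5 = 27.45 → no gain ✓.
Low-fitness (own payoff 24.0): to d=2.3 gives 47.1 − 7.1×2.3 = 30.77 → profitable ✗; to d=6.5 gives 64.5 − 7.1×6.5 = 18.35 → no gain ✓.
5 of the 6 constraints hold; not an equilibrium.

5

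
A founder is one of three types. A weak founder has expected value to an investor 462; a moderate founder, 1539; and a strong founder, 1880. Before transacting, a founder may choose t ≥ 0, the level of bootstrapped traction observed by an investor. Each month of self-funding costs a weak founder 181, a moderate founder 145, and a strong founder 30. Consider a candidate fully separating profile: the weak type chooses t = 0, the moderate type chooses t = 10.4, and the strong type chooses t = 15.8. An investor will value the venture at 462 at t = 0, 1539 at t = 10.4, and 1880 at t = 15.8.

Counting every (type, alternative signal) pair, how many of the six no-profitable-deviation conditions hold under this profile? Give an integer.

5

Moderate (own payoff 1539 − 145×10.4 = 31): to t=0 gives 462 → profitable ✗; to t=15.8 gives 1880 − 145×15.8 = -411 → no gain ✓.
Strong (own payoff 1880 − 30×15.8 = 1406): to t=0 gives 462 → no gain ✓; to t=10.4 gives 1539 − 30×10.4 = 1227 → no gain ✓.
Weak (own payoff 462): to t=10.4 gives 1539 − 181×10.4 = -343.4 → no gain ✓; to t=15.8 gives 1880 − 181×15.8 = -979.8 → no gain ✓.
5 of the 6 constraints hold; not an equilibrium.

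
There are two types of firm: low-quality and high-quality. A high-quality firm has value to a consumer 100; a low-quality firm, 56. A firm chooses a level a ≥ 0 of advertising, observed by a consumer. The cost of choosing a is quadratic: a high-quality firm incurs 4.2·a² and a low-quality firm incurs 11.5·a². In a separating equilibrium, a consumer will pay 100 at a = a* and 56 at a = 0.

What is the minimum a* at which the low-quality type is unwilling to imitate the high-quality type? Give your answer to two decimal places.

The low-quality type at a = 0 receives 56; imitating at a* yields 100 − 11.5·a*².
Indifference: 56 = 100 − 11.5·a*², so a*² = (100 − 56) / 11.5 ≈ 3.8261.
a* = √3.8261 ≈ 1.96.

1.96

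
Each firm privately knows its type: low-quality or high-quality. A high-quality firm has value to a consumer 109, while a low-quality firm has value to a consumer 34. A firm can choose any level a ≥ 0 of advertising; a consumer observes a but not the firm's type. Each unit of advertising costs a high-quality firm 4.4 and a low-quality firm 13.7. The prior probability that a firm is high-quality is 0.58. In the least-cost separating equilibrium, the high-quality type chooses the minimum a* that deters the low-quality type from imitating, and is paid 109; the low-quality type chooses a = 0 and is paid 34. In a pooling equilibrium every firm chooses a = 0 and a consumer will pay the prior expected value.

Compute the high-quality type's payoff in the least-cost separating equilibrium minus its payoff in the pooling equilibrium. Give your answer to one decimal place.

7.4

Least-cost separating signal: a* solves 34 = 109 − 13.7·a*, so a* = (109 − 34)/13.7 ≈ 5.4745.
High-quality type's separating payoff: 109 − 4.4 × a* = 109 − 4.4 × (109 − 34)/13.7 = 109 − 330/13.7 ≈ 84.912.
Pooling payoff: 0.58 × 109 + 0.42 × 34 = 77.5.
Difference: 84.912 − 77.5 = 7.412, i.e. 7.4 to one decimal place.
The high-quality type prefers to separate.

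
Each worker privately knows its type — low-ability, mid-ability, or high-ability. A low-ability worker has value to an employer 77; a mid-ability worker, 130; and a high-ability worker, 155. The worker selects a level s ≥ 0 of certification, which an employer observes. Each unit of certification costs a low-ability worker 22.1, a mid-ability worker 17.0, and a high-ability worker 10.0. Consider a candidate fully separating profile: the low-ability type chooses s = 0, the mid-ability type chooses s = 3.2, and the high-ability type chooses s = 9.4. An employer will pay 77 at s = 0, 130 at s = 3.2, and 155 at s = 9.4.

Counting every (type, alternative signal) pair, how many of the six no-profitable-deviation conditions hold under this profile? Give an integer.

3

Low-ability (own payoff 77): to s=3.2 gives 130 − 22.1×3.2 = 59.28 → no gain ✓; to s=9.4 gives 155 − 22.1×9.4 = -52.74 → no gain ✓.
Mid-ability (own payoff 130 − 17.0×3.2 = 75.6): to s=0 gives 77 → profitable ✗; to s=9.4 gives 155 − 17.0×9.4 = -4.8 → no gain ✓.
High-ability (own payoff 155 − 10.0×9.4 = 61): to s=0 gives 77 → profitable ✗; to s=3.2 gives 130 − 10.0×3.2 = 98 → profitable ✗.
3 of the 6 constraints hold; not an equilibrium.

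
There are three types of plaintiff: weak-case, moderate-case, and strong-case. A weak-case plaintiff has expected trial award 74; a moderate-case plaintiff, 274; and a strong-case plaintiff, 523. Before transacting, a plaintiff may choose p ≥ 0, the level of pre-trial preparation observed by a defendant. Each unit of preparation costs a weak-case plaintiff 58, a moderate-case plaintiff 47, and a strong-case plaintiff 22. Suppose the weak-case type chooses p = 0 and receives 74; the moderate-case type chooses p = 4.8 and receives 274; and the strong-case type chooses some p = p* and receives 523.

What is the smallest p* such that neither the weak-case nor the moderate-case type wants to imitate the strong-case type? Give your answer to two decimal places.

10.10

Weak-case type (on-path payoff 74) won't mimic when 74 ≥ 523 − 58·p*, i.e. p* ≥ 7.74.
Moderate-case type (on-path payoff 274 − 47×4.8 = 48.4) won't mimic when 48.4 ≥ 523 − 47·p*, i.e. p* ≥ 10.10.
Both must hold, so p* = max(7.74, 10.10) = 10.10. The moderate-case type's constraint binds.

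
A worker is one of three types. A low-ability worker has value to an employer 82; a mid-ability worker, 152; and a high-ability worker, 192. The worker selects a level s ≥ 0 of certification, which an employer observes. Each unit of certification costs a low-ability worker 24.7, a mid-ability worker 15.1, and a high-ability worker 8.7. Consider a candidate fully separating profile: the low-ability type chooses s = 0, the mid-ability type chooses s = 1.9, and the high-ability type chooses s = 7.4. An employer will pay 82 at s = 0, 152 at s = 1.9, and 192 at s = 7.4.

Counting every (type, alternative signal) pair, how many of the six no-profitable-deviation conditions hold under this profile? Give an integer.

4

Mid-ability (own payoff 152 − 15.1×1.9 = 123.31): to s=0 gives 82 → no gain ✓; to s=7.4 gives 192 − 15.1×7.4 = 80.26 → no gain ✓.
Low-ability (own payoff 82): to s=1.9 gives 152 − 24.7×1.9 = 105.07 → profitable ✗; to s=7.4 gives 192 − 24.7×7.4 = 9.22 → no gain ✓.
High-ability (own payoff 192 − 8.7×7.4 = 127.62): to s=0 gives 82 → no gain ✓; to s=1.9 gives 152 − 8.7×1.9 = 135.47 → profitable ✗.
4 of the 6 constraints hold; not an equilibrium.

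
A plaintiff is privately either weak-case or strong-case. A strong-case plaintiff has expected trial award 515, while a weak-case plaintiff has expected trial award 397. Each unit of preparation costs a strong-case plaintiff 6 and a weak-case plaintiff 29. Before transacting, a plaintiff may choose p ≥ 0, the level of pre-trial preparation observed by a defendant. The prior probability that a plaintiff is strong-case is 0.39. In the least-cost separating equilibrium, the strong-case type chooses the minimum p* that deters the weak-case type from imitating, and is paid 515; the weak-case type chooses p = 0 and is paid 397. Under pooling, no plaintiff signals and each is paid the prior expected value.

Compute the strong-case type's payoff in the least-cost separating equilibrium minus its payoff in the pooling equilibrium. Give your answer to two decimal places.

47.57

Least-cost separating signal: p* solves 397 = 515 − 29·p*, so p* = (515 − 397)/29 ≈ 4.0690.
Strong-case type's separating payoff: 515 − 6 × p* = 515 − 6 × (515 − 397)/29 = 515 − 708/29 ≈ 490.5862.
Pooling payoff: 0.39 × 515 + 0.61 × 397 = 443.02.
Difference: 490.5862 − 443.02 = 47.5662, i.e. 47.57 to two decimal places.
The strong-case type prefers to separate.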